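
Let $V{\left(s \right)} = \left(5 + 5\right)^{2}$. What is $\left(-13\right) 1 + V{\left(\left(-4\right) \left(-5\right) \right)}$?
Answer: $87$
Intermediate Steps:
$V{\left(s \right)} = 100$ ($V{\left(s \right)} = 10^{2} = 100$)
$\left(-13\right) 1 + V{\left(\left(-4\right) \left(-5\right) \right)} = \left(-13\right) 1 + 100 = -13 + 100 = 87$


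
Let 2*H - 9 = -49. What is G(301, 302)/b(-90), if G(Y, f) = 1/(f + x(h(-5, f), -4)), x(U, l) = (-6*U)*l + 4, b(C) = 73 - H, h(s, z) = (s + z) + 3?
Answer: 1/698058 ≈ 1.4325e-6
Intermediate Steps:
H = -20 (H = 9/2 + (½)*(-49) = 9/2 - 49/2 = -20)
h(s, z) = 3 + s + z
b(C) = 93 (b(C) = 73 - 1*(-20) = 73 + 20 = 93)
x(U, l) = 4 - 6*U*l (x(U, l) = -6*U*l + 4 = 4 - 6*U*l)
G(Y, f) = 1/(-44 + 25*f) (G(Y, f) = 1/(f + (4 - 6*(3 - 5 + f)*(-4))) = 1/(f + (4 - 6*(-2 + f)*(-4))) = 1/(f + (4 + (-48 + 24*f))) = 1/(f + (-44 + 24*f)) = 1/(-44 + 25*f))
G(301, 302)/b(-90) = 1/((-44 + 25*302)*93) = (1/93)/(-44 + 7550) = (1/93)/7506 = (1/7506)*(1/93) = 1/698058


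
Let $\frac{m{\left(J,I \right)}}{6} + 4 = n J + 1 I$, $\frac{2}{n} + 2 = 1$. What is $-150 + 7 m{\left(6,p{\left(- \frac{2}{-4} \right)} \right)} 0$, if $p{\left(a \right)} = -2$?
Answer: $-150$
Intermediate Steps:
$n = -2$ ($n = \frac{2}{-2 + 1} = \frac{2}{-1} = 2 \left(-1\right) = -2$)
$m{\left(J,I \right)} = -24 - 12 J + 6 I$ ($m{\left(J,I \right)} = -24 + 6 \left(- 2 J + 1 I\right) = -24 + 6 \left(- 2 J + I\right) = -24 + 6 \left(I - 2 J\right) = -24 + \left(- 12 J + 6 I\right) = -24 - 12 J + 6 I$)
$-150 + 7 m{\left(6,p{\left(- \frac{2}{-4} \right)} \right)} 0 = -150 + 7 \left(-24 - 72 + 6 \left(-2\right)\right) 0 = -150 + 7 \left(-24 - 72 - 12\right) 0 = -150 + 7 \left(-108\right) 0 = -150 - 0 = -150 + 0 = -150$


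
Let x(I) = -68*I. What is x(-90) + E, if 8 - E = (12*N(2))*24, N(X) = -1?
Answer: 6416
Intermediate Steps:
E = 296 (E = 8 - 12*(-1)*24 = 8 - (-12)*24 = 8 - 1*(-288) = 8 + 288 = 296)
x(-90) + E = -68*(-90) + 296 = 6120 + 296 = 6416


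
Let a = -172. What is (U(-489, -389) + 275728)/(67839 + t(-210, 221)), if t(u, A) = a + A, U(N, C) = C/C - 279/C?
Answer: 26814715/6602108 ≈ 4.0615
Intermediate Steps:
U(N, C) = 1 - 279/C
t(u, A) = -172 + A
(U(-489, -389) + 275728)/(67839 + t(-210, 221)) = ((-279 - 389)/(-389) + 275728)/(67839 + (-172 + 221)) = (-1/389*(-668) + 275728)/(67839 + 49) = (668/389 + 275728)/67888 = (107258860/389)*(1/67888) = 26814715/6602108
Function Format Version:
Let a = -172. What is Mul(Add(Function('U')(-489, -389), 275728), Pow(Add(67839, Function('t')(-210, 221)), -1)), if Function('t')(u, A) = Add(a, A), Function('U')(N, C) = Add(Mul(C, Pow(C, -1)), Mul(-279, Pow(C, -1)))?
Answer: Rational(26814715, 6602108) ≈ 4.0615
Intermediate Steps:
Function('U')(N, C) = Add(1, Mul(-279, Pow(C, -1)))
Function('t')(u, A) = Add(-172, A)
Mul(Add(Function('U')(-489, -389), 275728), Pow(Add(67839, Function('t')(-210, 221)), -1)) = Mul(Add(Mul(Pow(-389, -1), Add(-279, -389)), 275728), Pow(Add(67839, Add(-172, 221)), -1)) = Mul(Add(Mul(Rational(-1, 389), -668), 275728), Pow(Add(67839, 49), -1)) = Mul(Add(Rational(668, 389), 275728), Pow(67888, -1)) = Mul(Rational(107258860, 389), Rational(1, 67888)) = Rational(26814715, 6602108)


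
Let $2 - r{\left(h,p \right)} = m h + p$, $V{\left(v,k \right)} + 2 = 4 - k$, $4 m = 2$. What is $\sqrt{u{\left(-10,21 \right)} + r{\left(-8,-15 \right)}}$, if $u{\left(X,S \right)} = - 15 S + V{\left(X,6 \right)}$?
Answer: $i \sqrt{298} \approx 17.263 i$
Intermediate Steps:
$m = \frac{1}{2}$ ($m = \frac{1}{4} \cdot 2 = \frac{1}{2} \approx 0.5$)
$V{\left(v,k \right)} = 2 - k$ ($V{\left(v,k \right)} = -2 - \left(-4 + k\right) = 2 - k$)
$u{\left(X,S \right)} = -4 - 15 S$ ($u{\left(X,S \right)} = - 15 S + \left(2 - 6\right) = - 15 S - 4 = -4 - 15 S$)
$r{\left(h,p \right)} = 2 - p - \frac{h}{2}$ ($r{\left(h,p \right)} = 2 - \left(\frac{h}{2} + p\right) = 2 - \left(p + \frac{h}{2}\right) = 2 - p - \frac{h}{2}$)
$\sqrt{u{\left(-10,21 \right)} + r{\left(-8,-15 \right)}} = \sqrt{\left(-4 - 315\right) - -21} = \sqrt{\left(-4 - 315\right) + \left(2 + 15 + 4\right)} = \sqrt{-319 + 21} = \sqrt{-298} = i \sqrt{298}$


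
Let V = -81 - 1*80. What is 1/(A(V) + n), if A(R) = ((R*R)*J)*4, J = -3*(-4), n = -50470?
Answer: 1/1193738 ≈ 8.3770e-7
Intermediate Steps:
V = -161 (V = -81 - 80 = -161)
J = 12
A(R) = 48*R**2 (A(R) = ((R*R)*12)*4 = (R**2*12)*4 = (12*R**2)*4 = 48*R**2)
1/(A(V) + n) = 1/(48*(-161)**2 - 50470) = 1/(48*25921 - 50470) = 1/(1244208 - 50470) = 1/1193738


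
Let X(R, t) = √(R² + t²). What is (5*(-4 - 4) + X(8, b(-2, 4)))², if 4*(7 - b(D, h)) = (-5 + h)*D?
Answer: 6825/4 - 200*√17 ≈ 881.63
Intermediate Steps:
b(D, h) = 7 - D*(-5 + h)/4 (b(D, h) = 7 - (-5 + h)*D/4 = 7 - D*(-5 + h)/4)
(5*(-4 - 4) + X(8, b(-2, 4)))² = (5*(-4 - 4) + √(8² + (7 + (5/4)*(-2) - ¼*(-2)*4)²))² = (5*(-8) + √(64 + (7 - 5/2 + 2)²))² = (-40 + √(64 + (13/2)²))² = (-40 + √(64 + 169/4))² = (-40 + √(425/4))² = (-40 + 5*√17/2)²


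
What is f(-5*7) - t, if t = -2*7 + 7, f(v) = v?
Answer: -28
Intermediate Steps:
t = -7 (t = -14 + 7 = -7)
f(-5*7) - t = -5*7 - 1*(-7) = -35 + 7 = -28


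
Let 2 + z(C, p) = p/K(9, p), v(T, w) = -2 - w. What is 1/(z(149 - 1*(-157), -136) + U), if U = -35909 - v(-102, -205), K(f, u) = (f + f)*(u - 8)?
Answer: -324/11700919 ≈ -2.7690e-5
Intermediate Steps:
K(f, u) = 2*f*(-8 + u) (K(f, u) = (2*f)*(-8 + u) = 2*f*(-8 + u))
z(C, p) = -2 + p/(-144 + 18*p) (z(C, p) = -2 + p/((2*9*(-8 + p))) = -2 + p/(-144 + 18*p))
U = -36112 (U = -35909 - (-2 - 1*(-205)) = -35909 - (-2 + 205) = -35909 - 1*203 = -35909 - 203 = -36112)
1/(z(149 - 1*(-157), -136) + U) = 1/((288 - 35*(-136))/(18*(-8 - 136)) - 36112) = 1/((1/18)*(288 + 4760)/(-144) - 36112) = 1/((1/18)*(-1/144)*5048 - 36112) = 1/(-631/324 - 36112) = 1/(-11700919/324) = -324/11700919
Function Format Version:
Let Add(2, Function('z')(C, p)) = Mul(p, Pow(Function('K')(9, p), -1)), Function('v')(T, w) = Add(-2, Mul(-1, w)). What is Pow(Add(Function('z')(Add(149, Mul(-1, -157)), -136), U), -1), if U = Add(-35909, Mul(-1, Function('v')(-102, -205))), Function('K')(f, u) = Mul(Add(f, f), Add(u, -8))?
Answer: Rational(-324, 11700919) ≈ -2.7690e-5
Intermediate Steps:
Function('K')(f, u) = Mul(2, f, Add(-8, u)) (Function('K')(f, u) = Mul(Mul(2, f), Add(-8, u)) = Mul(2, f, Add(-8, u)))
Function('z')(C, p) = Add(-2, Mul(p, Pow(Add(-144, Mul(18, p)), -1))) (Function('z')(C, p) = Add(-2, Mul(p, Pow(Mul(2, 9, Add(-8, p)), -1))) = Add(-2, Mul(p, Pow(Add(-144, Mul(18, p)), -1))))
U = -36112 (U = Add(-35909, Mul(-1, Add(-2, Mul(-1, -205)))) = Add(-35909, Mul(-1, Add(-2, 205))) = Add(-35909, Mul(-1, 203)) = Add(-35909, -203) = -36112)
Pow(Add(Function('z')(Add(149, Mul(-1, -157)), -136), U), -1) = Pow(Add(Mul(Rational(1, 18), Pow(Add(-8, -136), -1), Add(288, Mul(-35, -136))), -36112), -1) = Pow(Add(Mul(Rational(1, 18), Pow(-144, -1), Add(288, 4760)), -36112), -1) = Pow(Add(Mul(Rational(1, 18), Rational(-1, 144), 5048), -36112), -1) = Pow(Add(Rational(-631, 324), -36112), -1) = Pow(Rational(-11700919, 324), -1) = Rational(-324, 11700919)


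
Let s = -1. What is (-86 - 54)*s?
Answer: 140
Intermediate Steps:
(-86 - 54)*s = (-86 - 54)*(-1) = -140*(-1) = 140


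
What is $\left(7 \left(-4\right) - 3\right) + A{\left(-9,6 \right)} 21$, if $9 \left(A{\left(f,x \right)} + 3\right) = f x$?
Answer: $-220$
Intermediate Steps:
$A{\left(f,x \right)} = -3 + \frac{f x}{9}$
$\left(7 \left(-4\right) - 3\right) + A{\left(-9,6 \right)} 21 = \left(7 \left(-4\right) - 3\right) + \left(-3 + \frac{1}{9} \left(-9\right) 6\right) 21 = \left(-28 - 3\right) + \left(-3 - 6\right) 21 = -31 - 189 = -220$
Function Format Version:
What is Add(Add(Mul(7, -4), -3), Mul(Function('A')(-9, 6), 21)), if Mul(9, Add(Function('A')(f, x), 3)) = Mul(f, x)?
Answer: -220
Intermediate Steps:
Function('A')(f, x) = Add(-3, Mul(Rational(1, 9), f, x)) (Function('A')(f, x) = Add(-3, Mul(Rational(1, 9), Mul(f, x))) = Add(-3, Mul(Rational(1, 9), f, x)))
Add(Add(Mul(7, -4), -3), Mul(Function('A')(-9, 6), 21)) = Add(Add(Mul(7, -4), -3), Mul(Add(-3, Mul(Rational(1, 9), -9, 6)), 21)) = Add(Add(-28, -3), Mul(Add(-3, -6), 21)) = Add(-31, Mul(-9, 21)) = Add(-31, -189) = -220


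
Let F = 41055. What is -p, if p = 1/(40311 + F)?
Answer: -1/81366 ≈ -1.2290e-5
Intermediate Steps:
p = 1/81366 (p = 1/(40311 + 41055) = 1/81366 ≈ 1.2290e-5)
-p = -1*1/81366 = -1/81366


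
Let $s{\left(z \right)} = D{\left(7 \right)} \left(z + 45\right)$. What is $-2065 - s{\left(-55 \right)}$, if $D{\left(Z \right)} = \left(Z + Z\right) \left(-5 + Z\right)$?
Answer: $-1785$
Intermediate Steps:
$D{\left(Z \right)} = 2 Z \left(-5 + Z\right)$
$s{\left(z \right)} = 1260 + 28 z$ ($s{\left(z \right)} = 2 \cdot 7 \left(-5 + 7\right) \left(z + 45\right) = 2 \cdot 7 \cdot 2 \left(45 + z\right) = 28 \left(45 + z\right) = 1260 + 28 z$)
$-2065 - s{\left(-55 \right)} = -2065 - \left(1260 + 28 \left(-55\right)\right) = -2065 - \left(1260 - 1540\right) = -2065 - -280 = -2065 + 280 = -1785$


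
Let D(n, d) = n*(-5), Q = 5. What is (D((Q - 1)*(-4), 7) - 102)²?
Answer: 484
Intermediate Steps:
D(n, d) = -5*n
(D((Q - 1)*(-4), 7) - 102)² = (-5*(5 - 1)*(-4) - 102)² = (-20*(-4) - 102)² = (-5*(-16) - 102)² = (80 - 102)² = (-22)² = 484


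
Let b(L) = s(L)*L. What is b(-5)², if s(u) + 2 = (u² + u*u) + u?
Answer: 46225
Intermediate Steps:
s(u) = -2 + u + 2*u² (s(u) = -2 + ((u² + u*u) + u) = -2 + ((u² + u²) + u) = -2 + (2*u² + u) = -2 + (u + 2*u²) = -2 + u + 2*u²)
b(L) = L*(-2 + L + 2*L²) (b(L) = (-2 + L + 2*L²)*L = L*(-2 + L + 2*L²))
b(-5)² = (-5*(-2 - 5 + 2*(-5)²))² = (-5*(-2 - 5 + 2*25))² = (-5*(-2 - 5 + 50))² = (-5*43)² = (-215)² = 46225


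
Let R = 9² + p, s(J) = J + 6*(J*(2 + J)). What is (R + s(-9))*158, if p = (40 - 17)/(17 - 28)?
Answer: 778466/11 ≈ 70770.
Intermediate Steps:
s(J) = J + 6*J*(2 + J)
p = -23/11 (p = 23/(-11) = 23*(-1/11) = -23/11 ≈ -2.0909)
R = 868/11 (R = 9² - 23/11 = 81 - 23/11 = 868/11 ≈ 78.909)
(R + s(-9))*158 = (868/11 - 9*(13 + 6*(-9)))*158 = (868/11 - 9*(13 - 54))*158 = (868/11 - 9*(-41))*158 = (868/11 + 369)*158 = (4927/11)*158 = 778466/11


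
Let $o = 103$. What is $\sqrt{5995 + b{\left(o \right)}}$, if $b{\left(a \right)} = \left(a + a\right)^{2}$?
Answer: $\sqrt{48431} \approx 220.07$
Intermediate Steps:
$b{\left(a \right)} = 4 a^{2}$ ($b{\left(a \right)} = \left(2 a\right)^{2} = 4 a^{2}$)
$\sqrt{5995 + b{\left(o \right)}} = \sqrt{5995 + 4 \cdot 103^{2}} = \sqrt{5995 + 4 \cdot 10609} = \sqrt{5995 + 42436} = \sqrt{48431}$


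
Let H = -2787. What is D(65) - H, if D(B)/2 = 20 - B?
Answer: 2697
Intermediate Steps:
D(B) = 40 - 2*B (D(B) = 2*(20 - B) = 40 - 2*B)
D(65) - H = (40 - 2*65) - 1*(-2787) = (40 - 130) + 2787 = -90 + 2787 = 2697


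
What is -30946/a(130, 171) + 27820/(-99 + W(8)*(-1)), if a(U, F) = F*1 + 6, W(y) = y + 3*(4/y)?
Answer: -16563562/38409 ≈ -431.24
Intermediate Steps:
W(y) = y + 12/y
a(U, F) = 6 + F (a(U, F) = F + 6 = 6 + F)
-30946/a(130, 171) + 27820/(-99 + W(8)*(-1)) = -30946/(6 + 171) + 27820/(-99 + (8 + 12/8)*(-1)) = -30946/177 + 27820/(-99 + (8 + 12*(1/8))*(-1)) = -30946*1/177 + 27820/(-99 + (8 + 3/2)*(-1)) = -30946/177 + 27820/(-99 + (19/2)*(-1)) = -30946/177 + 27820/(-99 - 19/2) = -30946/177 + 27820/(-217/2) = -30946/177 + 27820*(-2/217) = -30946/177 - 55640/217 = -16563562/38409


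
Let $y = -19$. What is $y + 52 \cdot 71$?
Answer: $3673$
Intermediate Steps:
$y + 52 \cdot 71 = -19 + 52 \cdot 71 = -19 + 3692 = 3673$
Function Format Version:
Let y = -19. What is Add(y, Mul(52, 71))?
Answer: 3673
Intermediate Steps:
Add(y, Mul(52, 71)) = Add(-19, Mul(52, 71)) = Add(-19, 3692) = 3673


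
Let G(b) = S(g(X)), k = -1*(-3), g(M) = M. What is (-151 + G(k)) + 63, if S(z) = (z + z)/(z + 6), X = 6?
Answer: -87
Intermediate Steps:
k = 3
S(z) = 2*z/(6 + z) (S(z) = (2*z)/(6 + z) = 2*z/(6 + z))
G(b) = 1 (G(b) = 2*6/(6 + 6) = 2*6/12 = 2*6*(1/12) = 1)
(-151 + G(k)) + 63 = (-151 + 1) + 63 = -150 + 63 = -87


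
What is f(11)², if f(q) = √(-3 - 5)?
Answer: -8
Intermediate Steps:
f(q) = 2*I*√2 (f(q) = √(-8) = 2*I*√2)
f(11)² = (2*I*√2)² = -8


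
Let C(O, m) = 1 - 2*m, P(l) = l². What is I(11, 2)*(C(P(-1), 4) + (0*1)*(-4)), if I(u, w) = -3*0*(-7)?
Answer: 0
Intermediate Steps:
I(u, w) = 0 (I(u, w) = 0*(-7) = 0)
I(11, 2)*(C(P(-1), 4) + (0*1)*(-4)) = 0*((1 - 2*4) + (0*1)*(-4)) = 0*((1 - 8) + 0*(-4)) = 0*(-7 + 0) = 0*(-7) = 0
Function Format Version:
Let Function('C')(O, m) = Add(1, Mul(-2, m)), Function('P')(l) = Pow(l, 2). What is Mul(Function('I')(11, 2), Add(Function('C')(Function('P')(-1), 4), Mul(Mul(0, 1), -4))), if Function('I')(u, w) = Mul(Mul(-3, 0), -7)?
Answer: 0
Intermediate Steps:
Function('I')(u, w) = 0 (Function('I')(u, w) = Mul(0, -7) = 0)
Mul(Function('I')(11, 2), Add(Function('C')(Function('P')(-1), 4), Mul(Mul(0, 1), -4))) = Mul(0, Add(Add(1, Mul(-2, 4)), Mul(Mul(0, 1), -4))) = Mul(0, Add(Add(1, -8), Mul(0, -4))) = Mul(0, Add(-7, 0)) = Mul(0, -7) = 0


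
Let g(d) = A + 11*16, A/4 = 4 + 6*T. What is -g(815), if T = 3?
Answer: -264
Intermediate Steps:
A = 88 (A = 4*(4 + 6*3) = 4*(4 + 18) = 4*22 = 88)
g(d) = 264 (g(d) = 88 + 11*16 = 88 + 176 = 264)
-g(815) = -1*264 = -264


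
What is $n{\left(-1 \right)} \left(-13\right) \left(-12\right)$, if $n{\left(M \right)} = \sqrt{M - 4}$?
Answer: $156 i \sqrt{5} \approx 348.83 i$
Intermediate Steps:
$n{\left(M \right)} = \sqrt{-4 + M}$
$n{\left(-1 \right)} \left(-13\right) \left(-12\right) = \sqrt{-4 - 1} \left(-13\right) \left(-12\right) = \sqrt{-5} \left(-13\right) \left(-12\right) = i \sqrt{5} \left(-13\right) \left(-12\right) = - 13 i \sqrt{5} \left(-12\right) = 156 i \sqrt{5}$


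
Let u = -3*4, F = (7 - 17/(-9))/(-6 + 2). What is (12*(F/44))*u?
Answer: 80/11 ≈ 7.2727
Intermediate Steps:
F = -20/9 (F = (7 - 17*(-⅑))/(-4) = (7 + 17/9)*(-¼) = (80/9)*(-¼) = -20/9 ≈ -2.2222)
u = -12
(12*(F/44))*u = (12*(-20/9/44))*(-12) = (12*(-20/9*1/44))*(-12) = (12*(-5/99))*(-12) = -20/33*(-12) = 80/11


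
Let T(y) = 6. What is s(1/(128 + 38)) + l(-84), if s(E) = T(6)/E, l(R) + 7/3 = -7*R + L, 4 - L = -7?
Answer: 4778/3 ≈ 1592.7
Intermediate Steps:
L = 11 (L = 4 - 1*(-7) = 4 + 7 = 11)
l(R) = 26/3 - 7*R (l(R) = -7/3 + (-7*R + 11) = -7/3 + (11 - 7*R) = 26/3 - 7*R)
s(E) = 6/E
s(1/(128 + 38)) + l(-84) = 6/(1/(128 + 38)) + (26/3 - 7*(-84)) = 6/(1/166) + (26/3 + 588) = 6/(1/166) + 1790/3 = 6*166 + 1790/3 = 996 + 1790/3 = 4778/3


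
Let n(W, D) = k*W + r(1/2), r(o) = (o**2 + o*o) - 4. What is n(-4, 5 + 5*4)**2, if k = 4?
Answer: 1521/4 ≈ 380.25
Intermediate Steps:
r(o) = -4 + 2*o**2 (r(o) = (o**2 + o**2) - 4 = 2*o**2 - 4 = -4 + 2*o**2)
n(W, D) = -7/2 + 4*W (n(W, D) = 4*W + (-4 + 2*(1/2)**2) = 4*W + (-4 + 2*(1/4)) = 4*W + (-4 + 1/2) = 4*W - 7/2 = -7/2 + 4*W)
n(-4, 5 + 5*4)**2 = (-7/2 + 4*(-4))**2 = (-7/2 - 16)**2 = (-39/2)**2 = 1521/4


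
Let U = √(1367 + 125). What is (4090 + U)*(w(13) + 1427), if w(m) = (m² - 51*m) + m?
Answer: 3869140 + 1892*√373 ≈ 3.9057e+6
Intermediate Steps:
w(m) = m² - 50*m
U = 2*√373 (U = √1492 = 2*√373 ≈ 38.626)
(4090 + U)*(w(13) + 1427) = (4090 + 2*√373)*(13*(-50 + 13) + 1427) = (4090 + 2*√373)*(13*(-37) + 1427) = (4090 + 2*√373)*(-481 + 1427) = (4090 + 2*√373)*946 = 3869140 + 1892*√373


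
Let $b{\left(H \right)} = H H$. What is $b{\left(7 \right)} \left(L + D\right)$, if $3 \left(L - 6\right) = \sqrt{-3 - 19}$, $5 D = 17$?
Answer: $\frac{2303}{5} + \frac{49 i \sqrt{22}}{3} \approx 460.6 + 76.61 i$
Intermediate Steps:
$D = \frac{17}{5}$ ($D = \frac{1}{5} \cdot 17 = \frac{17}{5} \approx 3.4$)
$b{\left(H \right)} = H^{2}$
$L = 6 + \frac{i \sqrt{22}}{3}$ ($L = 6 + \frac{\sqrt{-3 - 19}}{3} = 6 + \frac{\sqrt{-22}}{3} = 6 + \frac{i \sqrt{22}}{3} \approx 6.0 + 1.5635 i$)
$b{\left(7 \right)} \left(L + D\right) = 7^{2} \left(\left(6 + \frac{i \sqrt{22}}{3}\right) + \frac{17}{5}\right) = 49 \left(\frac{47}{5} + \frac{i \sqrt{22}}{3}\right) = \frac{2303}{5} + \frac{49 i \sqrt{22}}{3}$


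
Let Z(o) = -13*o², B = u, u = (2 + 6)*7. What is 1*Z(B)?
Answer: -40768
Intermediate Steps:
u = 56 (u = 8*7 = 56)
B = 56
1*Z(B) = 1*(-13*56²) = 1*(-13*3136) = 1*(-40768) = -40768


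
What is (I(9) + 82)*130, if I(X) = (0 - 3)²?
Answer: 11830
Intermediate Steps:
I(X) = 9 (I(X) = (-3)² = 9)
(I(9) + 82)*130 = (9 + 82)*130 = 91*130 = 11830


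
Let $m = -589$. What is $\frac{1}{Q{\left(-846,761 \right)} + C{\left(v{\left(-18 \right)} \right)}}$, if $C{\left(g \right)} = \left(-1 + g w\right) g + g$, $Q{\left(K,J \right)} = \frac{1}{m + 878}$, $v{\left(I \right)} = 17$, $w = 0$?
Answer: $289$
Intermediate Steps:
$Q{\left(K,J \right)} = \frac{1}{289}$ ($Q{\left(K,J \right)} = \frac{1}{-589 + 878} = \frac{1}{289}$)
$C{\left(g \right)} = 0$ ($C{\left(g \right)} = \left(-1 + g 0\right) g + g = \left(-1 + 0\right) g + g = - g + g = 0$)
$\frac{1}{Q{\left(-846,761 \right)} + C{\left(v{\left(-18 \right)} \right)}} = \frac{1}{\frac{1}{289} + 0} = \frac{1}{\frac{1}{289}} = 289$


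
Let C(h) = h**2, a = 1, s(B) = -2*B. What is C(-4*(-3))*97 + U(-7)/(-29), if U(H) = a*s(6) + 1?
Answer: 405083/29 ≈ 13968.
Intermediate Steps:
U(H) = -11 (U(H) = 1*(-2*6) + 1 = 1*(-12) + 1 = -12 + 1 = -11)
C(-4*(-3))*97 + U(-7)/(-29) = (-4*(-3))**2*97 - 11/(-29) = 12**2*97 - 11*(-1/29) = 144*97 + 11/29 = 13968 + 11/29 = 405083/29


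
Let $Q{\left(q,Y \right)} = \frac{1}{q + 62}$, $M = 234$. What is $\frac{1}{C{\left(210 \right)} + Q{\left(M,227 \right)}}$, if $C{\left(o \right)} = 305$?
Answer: $\frac{296}{90281} \approx 0.0032787$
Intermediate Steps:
$Q{\left(q,Y \right)} = \frac{1}{62 + q}$
$\frac{1}{C{\left(210 \right)} + Q{\left(M,227 \right)}} = \frac{1}{305 + \frac{1}{62 + 234}} = \frac{1}{305 + \frac{1}{296}} = \frac{1}{\frac{90281}{296}} = \frac{296}{90281}$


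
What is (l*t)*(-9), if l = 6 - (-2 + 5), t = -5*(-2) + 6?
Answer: -432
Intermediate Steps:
t = 16 (t = 10 + 6 = 16)
l = 3 (l = 6 - 1*3 = 6 - 3 = 3)
(l*t)*(-9) = (3*16)*(-9) = 48*(-9) = -432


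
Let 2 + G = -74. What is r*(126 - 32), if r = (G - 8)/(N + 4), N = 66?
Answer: -564/5 ≈ -112.80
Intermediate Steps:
G = -76 (G = -2 - 74 = -76)
r = -6/5 (r = (-76 - 8)/(66 + 4) = -84/70 = -84*1/70 = -6/5 ≈ -1.2000)
r*(126 - 32) = -6*(126 - 32)/5 = -6/5*94 = -564/5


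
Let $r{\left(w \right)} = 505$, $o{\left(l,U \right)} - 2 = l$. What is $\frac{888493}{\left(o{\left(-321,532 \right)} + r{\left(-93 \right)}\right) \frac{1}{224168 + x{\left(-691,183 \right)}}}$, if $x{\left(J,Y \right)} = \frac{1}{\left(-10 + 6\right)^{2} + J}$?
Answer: $\frac{134440895817707}{125550} \approx 1.0708 \cdot 10^{9}$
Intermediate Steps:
$o{\left(l,U \right)} = 2 + l$
$x{\left(J,Y \right)} = \frac{1}{16 + J}$ ($x{\left(J,Y \right)} = \frac{1}{\left(-4\right)^{2} + J} = \frac{1}{16 + J}$)
$\frac{888493}{\left(o{\left(-321,532 \right)} + r{\left(-93 \right)}\right) \frac{1}{224168 + x{\left(-691,183 \right)}}} = \frac{888493}{\left(\left(2 - 321\right) + 505\right) \frac{1}{224168 + \frac{1}{16 - 691}}} = \frac{888493}{\left(-319 + 505\right) \frac{1}{224168 + \frac{1}{-675}}} = \frac{888493}{186 \frac{1}{224168 - \frac{1}{675}}} = \frac{888493}{186 \frac{1}{\frac{151313399}{675}}} = \frac{888493}{186 \cdot \frac{675}{151313399}} = \frac{888493}{\frac{125550}{151313399}} = 888493 \cdot \frac{151313399}{125550} = \frac{134440895817707}{125550}$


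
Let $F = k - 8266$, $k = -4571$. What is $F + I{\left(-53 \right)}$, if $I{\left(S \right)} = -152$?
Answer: $-12989$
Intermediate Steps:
$F = -12837$ ($F = -4571 - 8266 = -12837$)
$F + I{\left(-53 \right)} = -12837 - 152 = -12989$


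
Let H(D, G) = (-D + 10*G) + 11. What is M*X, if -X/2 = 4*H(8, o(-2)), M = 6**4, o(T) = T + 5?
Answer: -342144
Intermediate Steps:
o(T) = 5 + T
H(D, G) = 11 - D + 10*G
M = 1296
X = -264 (X = -8*(11 - 1*8 + 10*(5 - 2)) = -8*(11 - 8 + 10*3) = -8*(11 - 8 + 30) = -8*33 = -2*132 = -264)
M*X = 1296*(-264) = -342144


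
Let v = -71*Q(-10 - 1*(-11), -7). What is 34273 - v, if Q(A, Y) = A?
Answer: 34344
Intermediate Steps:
v = -71 (v = -71*(-10 - 1*(-11)) = -71*(-10 + 11) = -71*1 = -71)
34273 - v = 34273 - 1*(-71) = 34273 + 71 = 34344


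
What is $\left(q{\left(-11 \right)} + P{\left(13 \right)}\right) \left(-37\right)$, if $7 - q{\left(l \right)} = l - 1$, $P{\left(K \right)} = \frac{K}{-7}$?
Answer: $- \frac{4440}{7} \approx -634.29$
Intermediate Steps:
$P{\left(K \right)} = - \frac{K}{7}$ ($P{\left(K \right)} = K \left(- \frac{1}{7}\right) = - \frac{K}{7}$)
$q{\left(l \right)} = 8 - l$ ($q{\left(l \right)} = 7 - \left(l - 1\right) = 7 - \left(-1 + l\right) = 8 - l$)
$\left(q{\left(-11 \right)} + P{\left(13 \right)}\right) \left(-37\right) = \left(\left(8 - -11\right) - \frac{13}{7}\right) \left(-37\right) = \left(\left(8 + 11\right) - \frac{13}{7}\right) \left(-37\right) = \left(19 - \frac{13}{7}\right) \left(-37\right) = \frac{120}{7} \left(-37\right) = - \frac{4440}{7}$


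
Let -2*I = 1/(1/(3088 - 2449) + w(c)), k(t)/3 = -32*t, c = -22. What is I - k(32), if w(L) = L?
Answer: 86366847/28114 ≈ 3072.0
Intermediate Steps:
k(t) = -96*t (k(t) = 3*(-32*t) = -96*t)
I = 639/28114 (I = -1/(2*(1/(3088 - 2449) - 22)) = -1/(2*(1/639 - 22)) = -1/(2*(-14057/639)) = -½*(-639/14057) = 639/28114 ≈ 0.022729)
I - k(32) = 639/28114 - (-96)*32 = 639/28114 - 1*(-3072) = 639/28114 + 3072 = 86366847/28114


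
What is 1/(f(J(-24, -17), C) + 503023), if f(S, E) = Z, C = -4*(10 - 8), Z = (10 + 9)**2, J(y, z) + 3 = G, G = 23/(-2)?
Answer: 1/503384 ≈ 1.9866e-6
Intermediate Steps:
G = -23/2 (G = 23*(-1/2) = -23/2 ≈ -11.500)
J(y, z) = -29/2 (J(y, z) = -3 - 23/2 = -29/2)
Z = 361 (Z = 19**2 = 361)
C = -8 (C = -4*2 = -8)
f(S, E) = 361
1/(f(J(-24, -17), C) + 503023) = 1/(361 + 503023) = 1/503384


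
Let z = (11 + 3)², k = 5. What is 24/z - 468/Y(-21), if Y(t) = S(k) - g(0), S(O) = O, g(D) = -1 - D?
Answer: -3816/49 ≈ -77.878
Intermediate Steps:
z = 196 (z = 14² = 196)
Y(t) = 6 (Y(t) = 5 - (-1 - 1*0) = 5 - (-1 + 0) = 5 - 1*(-1) = 5 + 1 = 6)
24/z - 468/Y(-21) = 24/196 - 468/6 = 24*(1/196) - 468*⅙ = 6/49 - 78 = -3816/49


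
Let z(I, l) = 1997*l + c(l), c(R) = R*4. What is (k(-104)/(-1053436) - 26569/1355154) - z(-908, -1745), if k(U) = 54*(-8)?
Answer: 1246175857671300431/356892002286 ≈ 3.4917e+6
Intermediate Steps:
c(R) = 4*R
k(U) = -432
z(I, l) = 2001*l (z(I, l) = 1997*l + 4*l = 2001*l)
(k(-104)/(-1053436) - 26569/1355154) - z(-908, -1745) = (-432/(-1053436) - 26569/1355154) - 2001*(-1745) = (-432*(-1/1053436) - 26569*1/1355154) - 1*(-3491745) = (108/263359 - 26569/1355154) + 3491745 = -6850828639/356892002286 + 3491745 = 1246175857671300431/356892002286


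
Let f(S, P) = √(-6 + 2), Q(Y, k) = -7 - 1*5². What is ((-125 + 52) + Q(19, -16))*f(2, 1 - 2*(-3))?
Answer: -210*I ≈ -210.0*I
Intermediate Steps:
Q(Y, k) = -32 (Q(Y, k) = -7 - 1*25 = -7 - 25 = -32)
f(S, P) = 2*I (f(S, P) = √(-4) = 2*I)
((-125 + 52) + Q(19, -16))*f(2, 1 - 2*(-3)) = ((-125 + 52) - 32)*(2*I) = (-73 - 32)*(2*I) = -210*I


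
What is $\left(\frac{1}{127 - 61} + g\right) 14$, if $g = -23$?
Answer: $- \frac{10619}{33} \approx -321.79$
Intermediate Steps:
$\left(\frac{1}{127 - 61} + g\right) 14 = \left(\frac{1}{127 - 61} - 23\right) 14 = \left(\frac{1}{66} - 23\right) 14 = \left(- \frac{1517}{66}\right) 14 = - \frac{10619}{33}$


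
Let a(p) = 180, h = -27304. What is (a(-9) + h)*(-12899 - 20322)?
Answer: 901086404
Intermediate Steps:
(a(-9) + h)*(-12899 - 20322) = (180 - 27304)*(-12899 - 20322) = -27124*(-33221) = 901086404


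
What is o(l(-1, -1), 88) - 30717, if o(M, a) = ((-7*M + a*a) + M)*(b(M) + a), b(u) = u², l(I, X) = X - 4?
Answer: 847745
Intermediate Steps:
l(I, X) = -4 + X
o(M, a) = (a + M²)*(a² - 6*M) (o(M, a) = ((-7*M + a*a) + M)*(M² + a) = ((-7*M + a²) + M)*(a + M²) = ((a² - 7*M) + M)*(a + M²) = (a² - 6*M)*(a + M²) = (a + M²)*(a² - 6*M))
o(l(-1, -1), 88) - 30717 = (88³ - 6*(-4 - 1)³ + (-4 - 1)²*88² - 6*(-4 - 1)*88) - 30717 = (681472 - 6*(-5)³ + (-5)²*7744 - 6*(-5)*88) - 30717 = (681472 - 6*(-125) + 25*7744 + 2640) - 30717 = (681472 + 750 + 193600 + 2640) - 30717 = 878462 - 30717 = 847745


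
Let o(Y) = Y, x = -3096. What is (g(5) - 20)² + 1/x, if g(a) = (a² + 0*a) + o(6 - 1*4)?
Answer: 151703/3096 ≈ 49.000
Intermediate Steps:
g(a) = 2 + a² (g(a) = (a² + 0*a) + (6 - 1*4) = (a² + 0) + (6 - 4) = a² + 2 = 2 + a²)
(g(5) - 20)² + 1/x = ((2 + 5²) - 20)² + 1/(-3096) = ((2 + 25) - 20)² - 1/3096 = (27 - 20)² - 1/3096 = 7² - 1/3096 = 49 - 1/3096 = 151703/3096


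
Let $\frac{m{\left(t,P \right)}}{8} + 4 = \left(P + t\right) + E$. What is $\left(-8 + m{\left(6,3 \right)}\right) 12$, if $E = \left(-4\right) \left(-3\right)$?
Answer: $1536$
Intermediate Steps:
$E = 12$
$m{\left(t,P \right)} = 64 + 8 P + 8 t$ ($m{\left(t,P \right)} = -32 + 8 \left(\left(P + t\right) + 12\right) = -32 + 8 \left(12 + P + t\right) = -32 + \left(96 + 8 P + 8 t\right) = 64 + 8 P + 8 t$)
$\left(-8 + m{\left(6,3 \right)}\right) 12 = \left(-8 + \left(64 + 8 \cdot 3 + 8 \cdot 6\right)\right) 12 = \left(-8 + \left(64 + 24 + 48\right)\right) 12 = \left(-8 + 136\right) 12 = 128 \cdot 12 = 1536$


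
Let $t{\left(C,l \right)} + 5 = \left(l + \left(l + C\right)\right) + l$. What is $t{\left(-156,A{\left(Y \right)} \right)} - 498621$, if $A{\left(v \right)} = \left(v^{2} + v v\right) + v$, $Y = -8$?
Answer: $-498422$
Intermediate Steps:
$A{\left(v \right)} = v + 2 v^{2}$ ($A{\left(v \right)} = \left(v^{2} + v^{2}\right) + v = 2 v^{2} + v = v + 2 v^{2}$)
$t{\left(C,l \right)} = -5 + C + 3 l$ ($t{\left(C,l \right)} = -5 + \left(\left(l + \left(l + C\right)\right) + l\right) = -5 + \left(\left(l + \left(C + l\right)\right) + l\right) = -5 + \left(\left(C + 2 l\right) + l\right) = -5 + \left(C + 3 l\right) = -5 + C + 3 l$)
$t{\left(-156,A{\left(Y \right)} \right)} - 498621 = \left(-5 - 156 + 3 \left(- 8 \left(1 + 2 \left(-8\right)\right)\right)\right) - 498621 = \left(-5 - 156 + 3 \left(- 8 \left(1 - 16\right)\right)\right) - 498621 = \left(-5 - 156 + 3 \left(\left(-8\right) \left(-15\right)\right)\right) - 498621 = \left(-5 - 156 + 3 \cdot 120\right) - 498621 = \left(-5 - 156 + 360\right) - 498621 = 199 - 498621 = -498422$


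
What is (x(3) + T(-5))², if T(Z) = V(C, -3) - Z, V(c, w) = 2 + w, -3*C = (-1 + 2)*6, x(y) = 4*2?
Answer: 144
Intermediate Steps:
x(y) = 8
C = -2 (C = -(-1 + 2)*6/3 = -6/3 = -⅓*6 = -2)
T(Z) = -1 - Z (T(Z) = (2 - 3) - Z = -1 - Z)
(x(3) + T(-5))² = (8 + (-1 - 1*(-5)))² = (8 + (-1 + 5))² = (8 + 4)² = 12² = 144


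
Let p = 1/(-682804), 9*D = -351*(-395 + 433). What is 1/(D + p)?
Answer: -682804/1011915529 ≈ -0.00067476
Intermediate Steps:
D = -1482 (D = (-351*(-395 + 433))/9 = (-351*38)/9 = (⅑)*(-13338) = -1482)
p = -1/682804 ≈ -1.4645e-6
1/(D + p) = 1/(-1482 - 1/682804) = 1/(-1011915529/682804) = -682804/1011915529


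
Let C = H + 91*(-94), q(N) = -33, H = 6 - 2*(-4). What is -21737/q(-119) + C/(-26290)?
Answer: 5197705/7887 ≈ 659.02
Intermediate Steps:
H = 14 (H = 6 + 8 = 14)
C = -8540 (C = 14 + 91*(-94) = 14 - 8554 = -8540)
-21737/q(-119) + C/(-26290) = -21737/(-33) - 8540/(-26290) = -21737*(-1/33) - 8540*(-1/26290) = 21737/33 + 854/2629 = 5197705/7887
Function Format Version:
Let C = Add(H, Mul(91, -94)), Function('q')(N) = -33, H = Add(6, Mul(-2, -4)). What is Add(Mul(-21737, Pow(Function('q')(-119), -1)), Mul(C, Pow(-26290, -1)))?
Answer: Rational(5197705, 7887) ≈ 659.02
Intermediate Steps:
H = 14 (H = Add(6, 8) = 14)
C = -8540 (C = Add(14, Mul(91, -94)) = Add(14, -8554) = -8540)
Add(Mul(-21737, Pow(Function('q')(-119), -1)), Mul(C, Pow(-26290, -1))) = Add(Mul(-21737, Pow(-33, -1)), Mul(-8540, Pow(-26290, -1))) = Add(Mul(-21737, Rational(-1, 33)), Mul(-8540, Rational(-1, 26290))) = Add(Rational(21737, 33), Rational(854, 2629)) = Rational(5197705, 7887)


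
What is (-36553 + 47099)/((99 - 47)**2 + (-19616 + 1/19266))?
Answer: -203179236/325826591 ≈ -0.62358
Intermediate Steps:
(-36553 + 47099)/((99 - 47)**2 + (-19616 + 1/19266)) = 10546/(52**2 + (-19616 + 1/19266)) = 10546/(2704 - 377921855/19266) = 10546/(-325826591/19266) = 10546*(-19266/325826591) = -203179236/325826591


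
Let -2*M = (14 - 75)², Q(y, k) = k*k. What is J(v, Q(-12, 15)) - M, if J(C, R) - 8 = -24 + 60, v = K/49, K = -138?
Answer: 3809/2 ≈ 1904.5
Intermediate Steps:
Q(y, k) = k²
M = -3721/2 (M = -(14 - 75)²/2 = -½*(-61)² = -½*3721 = -3721/2 ≈ -1860.5)
v = -138/49 ≈ -2.8163
J(C, R) = 44 (J(C, R) = 8 + (-24 + 60) = 8 + 36 = 44)
J(v, Q(-12, 15)) - M = 44 - 1*(-3721/2) = 44 + 3721/2 = 3809/2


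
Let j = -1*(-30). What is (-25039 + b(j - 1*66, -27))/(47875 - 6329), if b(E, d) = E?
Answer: -25075/41546 ≈ -0.60355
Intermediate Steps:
j = 30
(-25039 + b(j - 1*66, -27))/(47875 - 6329) = (-25039 + (30 - 1*66))/(47875 - 6329) = (-25039 + (30 - 66))/41546 = (-25039 - 36)*(1/41546) = -25075*1/41546 = -25075/41546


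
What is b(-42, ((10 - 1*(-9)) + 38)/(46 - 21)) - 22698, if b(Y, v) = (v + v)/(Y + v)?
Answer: -7513076/331 ≈ -22698.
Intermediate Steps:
b(Y, v) = 2*v/(Y + v) (b(Y, v) = (2*v)/(Y + v) = 2*v/(Y + v))
b(-42, ((10 - 1*(-9)) + 38)/(46 - 21)) - 22698 = 2*(((10 - 1*(-9)) + 38)/(46 - 21))/(-42 + ((10 - 1*(-9)) + 38)/(46 - 21)) - 22698 = 2*(((10 + 9) + 38)/25)/(-42 + ((10 + 9) + 38)/25) - 22698 = 2*((19 + 38)*(1/25))/(-42 + (19 + 38)*(1/25)) - 22698 = 2*(57*(1/25))/(-42 + 57*(1/25)) - 22698 = 2*(57/25)/(-42 + 57/25) - 22698 = 2*(57/25)/(-993/25) - 22698 = 2*(57/25)*(-25/993) - 22698 = -38/331 - 22698 = -7513076/331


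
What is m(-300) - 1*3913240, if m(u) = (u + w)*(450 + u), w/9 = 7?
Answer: -3948790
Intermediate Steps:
w = 63 (w = 9*7 = 63)
m(u) = (63 + u)*(450 + u) (m(u) = (u + 63)*(450 + u) = (63 + u)*(450 + u))
m(-300) - 1*3913240 = (28350 + (-300)**2 + 513*(-300)) - 1*3913240 = (28350 + 90000 - 153900) - 3913240 = -35550 - 3913240 = -3948790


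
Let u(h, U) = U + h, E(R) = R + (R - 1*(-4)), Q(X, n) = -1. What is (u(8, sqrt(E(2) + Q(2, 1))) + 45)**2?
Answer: (53 + sqrt(7))**2 ≈ 3096.4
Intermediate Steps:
E(R) = 4 + 2*R (E(R) = R + (R + 4) = R + (4 + R) = 4 + 2*R)
(u(8, sqrt(E(2) + Q(2, 1))) + 45)**2 = ((sqrt((4 + 2*2) - 1) + 8) + 45)**2 = ((sqrt((4 + 4) - 1) + 8) + 45)**2 = ((sqrt(8 - 1) + 8) + 45)**2 = ((sqrt(7) + 8) + 45)**2 = ((8 + sqrt(7)) + 45)**2 = (53 + sqrt(7))**2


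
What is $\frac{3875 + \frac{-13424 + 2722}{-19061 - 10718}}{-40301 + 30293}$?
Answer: $- \frac{12822703}{33114248} \approx -0.38723$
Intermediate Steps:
$\frac{3875 + \frac{-13424 + 2722}{-19061 - 10718}}{-40301 + 30293} = \frac{3875 - \frac{10702}{-29779}}{-10008} = \left(3875 - - \frac{10702}{29779}\right) \left(- \frac{1}{10008}\right) = \left(3875 + \frac{10702}{29779}\right) \left(- \frac{1}{10008}\right) = \frac{115404327}{29779} \left(- \frac{1}{10008}\right) = - \frac{12822703}{33114248}$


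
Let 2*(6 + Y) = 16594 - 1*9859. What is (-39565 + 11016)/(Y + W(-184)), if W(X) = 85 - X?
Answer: -57098/7261 ≈ -7.8637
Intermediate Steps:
Y = 6723/2 (Y = -6 + (16594 - 1*9859)/2 = -6 + (16594 - 9859)/2 = -6 + (½)*6735 = -6 + 6735/2 = 6723/2 ≈ 3361.5)
(-39565 + 11016)/(Y + W(-184)) = (-39565 + 11016)/(6723/2 + (85 - 1*(-184))) = -28549/(6723/2 + (85 + 184)) = -28549/(6723/2 + 269) = -28549/7261/2 = -28549*2/7261 = -57098/7261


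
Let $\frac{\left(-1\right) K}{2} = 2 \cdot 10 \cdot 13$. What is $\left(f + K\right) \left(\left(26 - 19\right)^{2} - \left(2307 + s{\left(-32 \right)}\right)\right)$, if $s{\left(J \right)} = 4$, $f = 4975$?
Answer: $-10077210$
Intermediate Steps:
$K = -520$ ($K = - 2 \cdot 2 \cdot 10 \cdot 13 = - 2 \cdot 20 \cdot 13 = \left(-2\right) 260 = -520$)
$\left(f + K\right) \left(\left(26 - 19\right)^{2} - \left(2307 + s{\left(-32 \right)}\right)\right) = \left(4975 - 520\right) \left(\left(26 - 19\right)^{2} - 2311\right) = 4455 \left(7^{2} - 2311\right) = 4455 \left(49 - 2311\right) = 4455 \left(-2262\right) = -10077210$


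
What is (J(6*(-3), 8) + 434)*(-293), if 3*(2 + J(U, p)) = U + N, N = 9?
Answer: -125697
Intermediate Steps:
J(U, p) = 1 + U/3 (J(U, p) = -2 + (U + 9)/3 = -2 + (9 + U)/3 = -2 + (3 + U/3) = 1 + U/3)
(J(6*(-3), 8) + 434)*(-293) = ((1 + (6*(-3))/3) + 434)*(-293) = ((1 + (⅓)*(-18)) + 434)*(-293) = ((1 - 6) + 434)*(-293) = (-5 + 434)*(-293) = 429*(-293) = -125697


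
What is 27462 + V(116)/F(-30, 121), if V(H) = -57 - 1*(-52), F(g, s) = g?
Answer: 164773/6 ≈ 27462.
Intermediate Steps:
V(H) = -5 (V(H) = -57 + 52 = -5)
27462 + V(116)/F(-30, 121) = 27462 - 5/(-30) = 27462 - 5*(-1/30) = 27462 + ⅙ = 164773/6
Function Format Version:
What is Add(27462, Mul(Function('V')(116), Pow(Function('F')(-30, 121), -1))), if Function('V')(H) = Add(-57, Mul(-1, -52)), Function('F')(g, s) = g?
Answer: Rational(164773, 6) ≈ 27462.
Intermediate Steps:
Function('V')(H) = -5 (Function('V')(H) = Add(-57, 52) = -5)
Add(27462, Mul(Function('V')(116), Pow(Function('F')(-30, 121), -1))) = Add(27462, Mul(-5, Pow(-30, -1))) = Add(27462, Mul(-5, Rational(-1, 30))) = Add(27462, Rational(1, 6)) = Rational(164773, 6)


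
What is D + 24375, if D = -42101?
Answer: -17726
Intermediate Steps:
D + 24375 = -42101 + 24375 = -17726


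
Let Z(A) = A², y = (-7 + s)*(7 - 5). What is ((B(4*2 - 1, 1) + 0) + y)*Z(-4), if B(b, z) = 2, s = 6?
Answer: 0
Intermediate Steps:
y = -2 (y = (-7 + 6)*(7 - 5) = -1*2 = -2)
((B(4*2 - 1, 1) + 0) + y)*Z(-4) = ((2 + 0) - 2)*(-4)² = (2 - 2)*16 = 0*16 = 0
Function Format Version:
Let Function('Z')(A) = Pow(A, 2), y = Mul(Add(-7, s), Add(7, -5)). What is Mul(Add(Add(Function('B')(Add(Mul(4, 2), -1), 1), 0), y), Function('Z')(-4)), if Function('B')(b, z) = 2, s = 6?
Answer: 0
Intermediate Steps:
y = -2 (y = Mul(Add(-7, 6), Add(7, -5)) = Mul(-1, 2) = -2)
Mul(Add(Add(Function('B')(Add(Mul(4, 2), -1), 1), 0), y), Function('Z')(-4)) = Mul(Add(Add(2, 0), -2), Pow(-4, 2)) = Mul(Add(2, -2), 16) = Mul(0, 16) = 0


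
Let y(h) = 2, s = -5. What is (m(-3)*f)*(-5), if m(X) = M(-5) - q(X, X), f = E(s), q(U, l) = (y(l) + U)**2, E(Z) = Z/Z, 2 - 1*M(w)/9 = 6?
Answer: 185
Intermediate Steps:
M(w) = -36 (M(w) = 18 - 9*6 = 18 - 54 = -36)
E(Z) = 1
q(U, l) = (2 + U)**2
f = 1
m(X) = -36 - (2 + X)**2
(m(-3)*f)*(-5) = ((-36 - (2 - 3)**2)*1)*(-5) = ((-36 - 1*(-1)**2)*1)*(-5) = ((-36 - 1*1)*1)*(-5) = ((-36 - 1)*1)*(-5) = -37*1*(-5) = -37*(-5) = 185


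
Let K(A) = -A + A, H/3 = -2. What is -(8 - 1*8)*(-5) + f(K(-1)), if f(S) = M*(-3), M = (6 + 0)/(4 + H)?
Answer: 9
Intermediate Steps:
H = -6 (H = 3*(-2) = -6)
M = -3 (M = (6 + 0)/(4 - 6) = 6/(-2) = 6*(-½) = -3)
K(A) = 0
f(S) = 9 (f(S) = -3*(-3) = 9)
-(8 - 1*8)*(-5) + f(K(-1)) = -(8 - 1*8)*(-5) + 9 = -(8 - 8)*(-5) + 9 = -1*0*(-5) + 9 = 0*(-5) + 9 = 0 + 9 = 9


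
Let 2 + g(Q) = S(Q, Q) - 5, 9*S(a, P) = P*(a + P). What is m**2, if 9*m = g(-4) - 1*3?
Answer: 3364/6561 ≈ 0.51273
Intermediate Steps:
S(a, P) = P*(P + a)/9 (S(a, P) = (P*(a + P))/9 = (P*(P + a))/9 = P*(P + a)/9)
g(Q) = -7 + 2*Q**2/9 (g(Q) = -2 + (Q*(Q + Q)/9 - 5) = -2 + (Q*(2*Q)/9 - 5) = -2 + (2*Q**2/9 - 5) = -2 + (-5 + 2*Q**2/9) = -7 + 2*Q**2/9)
m = -58/81 (m = ((-7 + (2/9)*(-4)**2) - 1*3)/9 = ((-7 + (2/9)*16) - 3)/9 = ((-7 + 32/9) - 3)/9 = (-31/9 - 3)/9 = (1/9)*(-58/9) = -58/81 ≈ -0.71605)
m**2 = (-58/81)**2 = 3364/6561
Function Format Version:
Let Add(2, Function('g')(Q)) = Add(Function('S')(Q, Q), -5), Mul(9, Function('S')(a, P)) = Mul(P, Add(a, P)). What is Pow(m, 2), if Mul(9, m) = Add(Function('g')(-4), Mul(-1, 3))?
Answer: Rational(3364, 6561) ≈ 0.51273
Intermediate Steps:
Function('S')(a, P) = Mul(Rational(1, 9), P, Add(P, a)) (Function('S')(a, P) = Mul(Rational(1, 9), Mul(P, Add(a, P))) = Mul(Rational(1, 9), Mul(P, Add(P, a))) = Mul(Rational(1, 9), P, Add(P, a)))
Function('g')(Q) = Add(-7, Mul(Rational(2, 9), Pow(Q, 2))) (Function('g')(Q) = Add(-2, Add(Mul(Rational(1, 9), Q, Add(Q, Q)), -5)) = Add(-2, Add(Mul(Rational(1, 9), Q, Mul(2, Q)), -5)) = Add(-2, Add(Mul(Rational(2, 9), Pow(Q, 2)), -5)) = Add(-2, Add(-5, Mul(Rational(2, 9), Pow(Q, 2)))) = Add(-7, Mul(Rational(2, 9), Pow(Q, 2))))
m = Rational(-58, 81) (m = Mul(Rational(1, 9), Add(Add(-7, Mul(Rational(2, 9), Pow(-4, 2))), Mul(-1, 3))) = Mul(Rational(1, 9), Add(Add(-7, Mul(Rational(2, 9), 16)), -3)) = Mul(Rational(1, 9), Add(Add(-7, Rational(32, 9)), -3)) = Mul(Rational(1, 9), Add(Rational(-31, 9), -3)) = Mul(Rational(1, 9), Rational(-58, 9)) = Rational(-58, 81) ≈ -0.71605)
Pow(m, 2) = Pow(Rational(-58, 81), 2) = Rational(3364, 6561)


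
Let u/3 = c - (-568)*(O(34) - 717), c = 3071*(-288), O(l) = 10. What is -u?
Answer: 3858072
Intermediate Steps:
c = -884448
u = -3858072 (u = 3*(-884448 - (-568)*(10 - 717)) = 3*(-884448 - (-568)*(-707)) = 3*(-884448 - 1*401576) = 3*(-884448 - 401576) = 3*(-1286024) = -3858072)
-u = -1*(-3858072) = 3858072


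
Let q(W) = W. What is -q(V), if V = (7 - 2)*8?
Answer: -40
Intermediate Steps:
V = 40 (V = 5*8 = 40)
-q(V) = -1*40 = -40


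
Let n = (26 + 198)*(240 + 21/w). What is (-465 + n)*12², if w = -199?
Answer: 1526544144/199 ≈ 7.6711e+6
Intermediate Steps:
n = 10693536/199 (n = (26 + 198)*(240 + 21/(-199)) = 224*(240 + 21*(-1/199)) = 224*(240 - 21/199) = 224*(47739/199) = 10693536/199 ≈ 53736.)
(-465 + n)*12² = (-465 + 10693536/199)*12² = (10601001/199)*144 = 1526544144/199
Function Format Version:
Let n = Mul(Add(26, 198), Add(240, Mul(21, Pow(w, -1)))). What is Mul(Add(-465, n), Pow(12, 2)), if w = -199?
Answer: Rational(1526544144, 199) ≈ 7.6711e+6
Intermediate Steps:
n = Rational(10693536, 199) (n = Mul(Add(26, 198), Add(240, Mul(21, Pow(-199, -1)))) = Mul(224, Add(240, Mul(21, Rational(-1, 199)))) = Mul(224, Add(240, Rational(-21, 199))) = Mul(224, Rational(47739, 199)) = Rational(10693536, 199) ≈ 53736.)
Mul(Add(-465, n), Pow(12, 2)) = Mul(Add(-465, Rational(10693536, 199)), Pow(12, 2)) = Mul(Rational(10601001, 199), 144) = Rational(1526544144, 199)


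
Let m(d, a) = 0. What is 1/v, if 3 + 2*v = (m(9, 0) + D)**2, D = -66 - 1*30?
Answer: 2/9213 ≈ 0.00021708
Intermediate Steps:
D = -96 (D = -66 - 30 = -96)
v = 9213/2 (v = -3/2 + (0 - 96)**2/2 = -3/2 + (1/2)*(-96)**2 = -3/2 + (1/2)*9216 = -3/2 + 4608 = 9213/2 ≈ 4606.5)
1/v = 1/(9213/2) = 2/9213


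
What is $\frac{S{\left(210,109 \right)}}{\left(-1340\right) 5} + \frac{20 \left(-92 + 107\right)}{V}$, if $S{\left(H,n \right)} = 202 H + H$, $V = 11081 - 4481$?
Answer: $- \frac{23279}{3685} \approx -6.3172$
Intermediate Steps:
$V = 6600$ ($V = 11081 - 4481 = 6600$)
$S{\left(H,n \right)} = 203 H$
$\frac{S{\left(210,109 \right)}}{\left(-1340\right) 5} + \frac{20 \left(-92 + 107\right)}{V} = \frac{203 \cdot 210}{\left(-1340\right) 5} + \frac{20 \left(-92 + 107\right)}{6600} = \frac{42630}{-6700} + 20 \cdot 15 \cdot \frac{1}{6600} = 42630 \left(- \frac{1}{6700}\right) + 300 \cdot \frac{1}{6600} = - \frac{4263}{670} + \frac{1}{22} = - \frac{23279}{3685}$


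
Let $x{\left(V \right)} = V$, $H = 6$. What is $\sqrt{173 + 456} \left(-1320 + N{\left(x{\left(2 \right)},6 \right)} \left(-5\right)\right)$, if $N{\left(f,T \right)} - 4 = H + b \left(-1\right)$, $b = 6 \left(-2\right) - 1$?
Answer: $- 1435 \sqrt{629} \approx -35990.0$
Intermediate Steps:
$b = -13$ ($b = -12 - 1 = -13$)
$N{\left(f,T \right)} = 23$ ($N{\left(f,T \right)} = 4 + \left(6 - -13\right) = 4 + \left(6 + 13\right) = 4 + 19 = 23$)
$\sqrt{173 + 456} \left(-1320 + N{\left(x{\left(2 \right)},6 \right)} \left(-5\right)\right) = \sqrt{173 + 456} \left(-1320 + 23 \left(-5\right)\right) = \sqrt{629} \left(-1320 - 115\right) = \sqrt{629} \left(-1435\right) = - 1435 \sqrt{629}$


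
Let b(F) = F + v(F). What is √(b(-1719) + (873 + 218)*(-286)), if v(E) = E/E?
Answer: 4*I*√19609 ≈ 560.13*I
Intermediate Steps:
v(E) = 1
b(F) = 1 + F (b(F) = F + 1 = 1 + F)
√(b(-1719) + (873 + 218)*(-286)) = √((1 - 1719) + (873 + 218)*(-286)) = √(-1718 + 1091*(-286)) = √(-1718 - 312026) = √(-313744) = 4*I*√19609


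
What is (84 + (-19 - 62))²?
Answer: 9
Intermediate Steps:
(84 + (-19 - 62))² = (84 - 81)² = 3² = 9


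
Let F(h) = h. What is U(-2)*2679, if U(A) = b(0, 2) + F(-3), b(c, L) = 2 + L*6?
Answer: 29469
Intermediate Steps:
b(c, L) = 2 + 6*L
U(A) = 11 (U(A) = (2 + 6*2) - 3 = (2 + 12) - 3 = 14 - 3 = 11)
U(-2)*2679 = 11*2679 = 29469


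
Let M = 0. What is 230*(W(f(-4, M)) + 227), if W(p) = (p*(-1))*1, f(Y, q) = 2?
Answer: 51750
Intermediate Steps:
W(p) = -p (W(p) = -p*1 = -p)
230*(W(f(-4, M)) + 227) = 230*(-1*2 + 227) = 230*(-2 + 227) = 230*225 = 51750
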